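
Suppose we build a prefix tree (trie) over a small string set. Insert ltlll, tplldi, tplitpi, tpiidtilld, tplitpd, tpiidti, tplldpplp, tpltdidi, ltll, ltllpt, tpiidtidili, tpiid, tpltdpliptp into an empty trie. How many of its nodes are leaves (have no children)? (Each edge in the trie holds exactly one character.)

10

A leaf is a node with no children — equivalently, the end of a word that is not a proper prefix of any other stored word.
Those words: "ltlll", "ltllpt", "tpiidtidili", "tpiidtilld", "tplitpd", "tplitpi", "tplldi", "tplldpplp", "tpltdidi", "tpltdpliptp"
Leaf count: 10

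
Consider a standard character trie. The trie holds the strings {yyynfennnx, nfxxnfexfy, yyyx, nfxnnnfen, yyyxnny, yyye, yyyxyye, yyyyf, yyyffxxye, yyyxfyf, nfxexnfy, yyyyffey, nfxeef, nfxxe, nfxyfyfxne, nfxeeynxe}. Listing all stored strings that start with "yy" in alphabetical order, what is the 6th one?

DFS of the "yy" subtree visits, in order: "yyye", "yyyffxxye", "yyynfennnx", "yyyx", "yyyxfyf", "yyyxnny", "yyyxyye", "yyyyf", "yyyyffey"
The 6th is yyyxnny.

yyyxnny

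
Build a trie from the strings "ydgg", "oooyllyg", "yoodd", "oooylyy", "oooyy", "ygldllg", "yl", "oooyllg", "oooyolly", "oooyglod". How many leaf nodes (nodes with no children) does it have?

10

A leaf is a node with no children — equivalently, the end of a word that is not a proper prefix of any other stored word.
Those words: "oooyglod", "oooyllg", "oooyllyg", "oooylyy", "oooyolly", "oooyy", "ydgg", "ygldllg", "yl", "yoodd"
Leaf count: 10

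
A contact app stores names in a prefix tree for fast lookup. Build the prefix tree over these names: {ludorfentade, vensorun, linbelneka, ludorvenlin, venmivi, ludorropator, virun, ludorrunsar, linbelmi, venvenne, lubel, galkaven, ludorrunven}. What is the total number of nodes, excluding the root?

Insert word by word; a character creates a node only if that edge doesn't already exist:
  "ludorfentade" → 12 new (l, u, d, o, r, f, e, n, t, a, d, e)
  "vensorun" → 8 new (v, e, n, s, o, r, u, n)
  "linbelneka" → prefix "l" already present; 9 new (i, n, b, e, l, n, e, k, a)
  "ludorvenlin" → prefix "ludor" already present; 6 new (v, e, n, l, i, n)
  "venmivi" → prefix "ven" already present; 4 new (m, i, v, i)
  "ludorropator" → prefix "ludor" already present; 7 new (r, o, p, a, t, o, r)
  "virun" → prefix "v" already present; 4 new (i, r, u, n)
  "ludorrunsar" → prefix "ludorr" already present; 5 new (u, n, s, a, r)
  "linbelmi" → prefix "linbel" already present; 2 new (m, i)
  "venvenne" → prefix "ven" already present; 5 new (v, e, n, n, e)
  "lubel" → prefix "lu" already present; 3 new (b, e, l)
  "galkaven" → 8 new (g, a, l, k, a, v, e, n)
  "ludorrunven" → prefix "ludorrun" already present; 3 new (v, e, n)
Total nodes = 12 + 8 + 9 + 6 + 4 + 7 + 4 + 5 + 2 + 5 + 3 + 8 + 3 = 76

76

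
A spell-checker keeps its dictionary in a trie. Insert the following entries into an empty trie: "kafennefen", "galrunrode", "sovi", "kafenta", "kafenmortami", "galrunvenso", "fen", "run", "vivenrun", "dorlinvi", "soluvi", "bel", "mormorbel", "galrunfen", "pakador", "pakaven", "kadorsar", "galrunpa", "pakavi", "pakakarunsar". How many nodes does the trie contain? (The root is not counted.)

106

Insert word by word; a character creates a node only if that edge doesn't already exist:
  "kafennefen" → 10 new (k, a, f, e, n, n, e, f, e, n)
  "galrunrode" → 10 new (g, a, l, r, u, n, r, o, d, e)
  "sovi" → 4 new (s, o, v, i)
  "kafenta" → prefix "kafen" already present; 2 new (t, a)
  "kafenmortami" → prefix "kafen" already present; 7 new (m, o, r, t, a, m, i)
  "galrunvenso" → prefix "galrun" already present; 5 new (v, e, n, s, o)
  "fen" → 3 new (f, e, n)
  "run" → 3 new (r, u, n)
  "vivenrun" → 8 new (v, i, v, e, n, r, u, n)
  "dorlinvi" → 8 new (d, o, r, l, i, n, v, i)
  "soluvi" → prefix "so" already present; 4 new (l, u, v, i)
  "bel" → 3 new (b, e, l)
  "mormorbel" → 9 new (m, o, r, m, o, r, b, e, l)
  "galrunfen" → prefix "galrun" already present; 3 new (f, e, n)
  "pakador" → 7 new (p, a, k, a, d, o, r)
  "pakaven" → prefix "paka" already present; 3 new (v, e, n)
  "kadorsar" → prefix "ka" already present; 6 new (d, o, r, s, a, r)
  "galrunpa" → prefix "galrun" already present; 2 new (p, a)
  "pakavi" → prefix "pakav" already present; 1 new (i)
  "pakakarunsar" → prefix "paka" already present; 8 new (k, a, r, u, n, s, a, r)
Total nodes = 10 + 10 + 4 + 2 + 7 + 5 + 3 + 3 + 8 + 8 + 4 + 3 + 9 + 3 + 7 + 3 + 6 + 2 + 1 + 8 = 106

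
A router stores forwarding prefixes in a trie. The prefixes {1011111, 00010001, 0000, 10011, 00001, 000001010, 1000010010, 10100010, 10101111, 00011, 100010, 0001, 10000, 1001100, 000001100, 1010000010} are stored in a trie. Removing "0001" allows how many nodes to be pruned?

0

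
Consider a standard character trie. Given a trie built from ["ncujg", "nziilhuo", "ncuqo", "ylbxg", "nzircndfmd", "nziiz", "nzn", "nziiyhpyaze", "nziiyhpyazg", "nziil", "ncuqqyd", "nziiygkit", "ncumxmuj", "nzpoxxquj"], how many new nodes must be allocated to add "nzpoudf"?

The longest prefix of "nzpoudf" already in the trie is "nzpo" (length 4).
Each of the 3 remaining characters creates one node.

3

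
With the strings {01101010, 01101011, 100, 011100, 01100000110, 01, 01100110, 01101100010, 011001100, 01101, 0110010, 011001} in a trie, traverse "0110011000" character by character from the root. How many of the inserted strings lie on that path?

Traverse "0110011000" character by character; count nodes along the way that are marked as word ends.
Prefixes of the query that are stored words: "01", "011001", "01100110", "011001100"
Count: 4

4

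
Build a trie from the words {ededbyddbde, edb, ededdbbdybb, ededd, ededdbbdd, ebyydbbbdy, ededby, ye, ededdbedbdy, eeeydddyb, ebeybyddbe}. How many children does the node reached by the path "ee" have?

Follow the path "ee" to its node, then look at its outgoing edges.
Characters that immediately follow "ee" among the stored strings: {e}.
That node has 1 child edge.

1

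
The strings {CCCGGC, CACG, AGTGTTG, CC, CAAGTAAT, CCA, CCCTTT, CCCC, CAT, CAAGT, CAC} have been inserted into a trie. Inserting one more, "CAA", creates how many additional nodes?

Every character of "CAA" already lies on an existing path (it is a prefix of some stored word).
No new nodes are needed: 0.

0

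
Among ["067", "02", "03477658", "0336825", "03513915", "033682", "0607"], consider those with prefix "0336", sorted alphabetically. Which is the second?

Filter for "0336…" and sort: "033682", "0336825"
The 2nd is 0336825.

0336825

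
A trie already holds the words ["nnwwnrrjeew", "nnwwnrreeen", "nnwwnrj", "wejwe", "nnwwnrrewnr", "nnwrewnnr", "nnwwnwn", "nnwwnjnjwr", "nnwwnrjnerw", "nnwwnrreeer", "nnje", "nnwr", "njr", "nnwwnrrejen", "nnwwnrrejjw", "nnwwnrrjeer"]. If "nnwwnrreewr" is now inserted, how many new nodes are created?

The longest prefix of "nnwwnrreewr" already in the trie is "nnwwnrree" (length 9).
Each of the 2 remaining characters creates one node.

2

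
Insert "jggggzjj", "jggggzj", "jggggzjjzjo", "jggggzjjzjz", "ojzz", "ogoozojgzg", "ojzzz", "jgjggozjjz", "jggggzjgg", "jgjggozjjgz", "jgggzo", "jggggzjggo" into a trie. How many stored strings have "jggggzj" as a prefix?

6

Traverse to the node for "jggggzj", then collect every word in that subtree.
Words under "jggggzj": jggggzj, jggggzjgg, jggggzjggo, jggggzjj, jggggzjjzjo, jggggzjjzjz
Count: 6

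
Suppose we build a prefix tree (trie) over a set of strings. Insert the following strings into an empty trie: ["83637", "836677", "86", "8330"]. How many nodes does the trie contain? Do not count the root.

Trie structure (* marks end of a word):
(root)
└─ 8
   ├─ 3
   │  ├─ 3
   │  │  └─ 0 *
   │  └─ 6
   │     ├─ 3
   │     │  └─ 7 *
   │     └─ 6
   │        └─ 7
   │           └─ 7 *
   └─ 6 *
Counting every labelled node above: 11.

11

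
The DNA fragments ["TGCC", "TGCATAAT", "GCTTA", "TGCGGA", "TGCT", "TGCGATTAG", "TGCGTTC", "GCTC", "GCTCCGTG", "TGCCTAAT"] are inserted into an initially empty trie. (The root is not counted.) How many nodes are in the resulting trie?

For each word, the new-node count is its length minus the longest prefix already in the trie:
  "TGCC" → 4 new (T, G, C, C)
  "TGCATAAT" → prefix "TGC" already present; 5 new (A, T, A, A, T)
  "GCTTA" → 5 new (G, C, T, T, A)
  "TGCGGA" → prefix "TGC" already present; 3 new (G, G, A)
  "TGCT" → prefix "TGC" already present; 1 new (T)
  "TGCGATTAG" → prefix "TGCG" already present; 5 new (A, T, T, A, G)
  "TGCGTTC" → prefix "TGCG" already present; 3 new (T, T, C)
  "GCTC" → prefix "GCT" already present; 1 new (C)
  "GCTCCGTG" → prefix "GCTC" already present; 4 new (C, G, T, G)
  "TGCCTAAT" → prefix "TGCC" already present; 4 new (T, A, A, T)
Total nodes = 4 + 5 + 5 + 3 + 1 + 5 + 3 + 1 + 4 + 4 = 35

35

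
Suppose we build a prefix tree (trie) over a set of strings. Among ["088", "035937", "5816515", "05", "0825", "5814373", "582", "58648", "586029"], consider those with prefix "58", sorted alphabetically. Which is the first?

Words with prefix "58", in lexicographic order: "5814373", "5816515", "582", "586029", "58648"
Position 1: 5814373

5814373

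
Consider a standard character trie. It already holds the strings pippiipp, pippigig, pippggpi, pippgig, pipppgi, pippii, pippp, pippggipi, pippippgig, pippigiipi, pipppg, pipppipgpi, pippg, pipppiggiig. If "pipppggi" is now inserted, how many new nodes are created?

"pipppg" is already a path in the trie; the remaining "gi" must be added.
Each of the 2 remaining characters creates one node.

2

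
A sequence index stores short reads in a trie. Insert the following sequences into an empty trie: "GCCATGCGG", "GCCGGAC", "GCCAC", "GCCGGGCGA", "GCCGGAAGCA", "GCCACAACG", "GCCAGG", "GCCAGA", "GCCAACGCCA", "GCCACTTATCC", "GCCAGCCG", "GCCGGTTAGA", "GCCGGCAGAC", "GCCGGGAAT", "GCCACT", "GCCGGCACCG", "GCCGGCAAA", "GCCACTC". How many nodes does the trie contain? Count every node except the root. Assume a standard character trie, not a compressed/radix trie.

63

Insert word by word; a character creates a node only if that edge doesn't already exist:
  "GCCATGCGG" → 9 new (G, C, C, A, T, G, C, G, G)
  "GCCGGAC" → prefix "GCC" already present; 4 new (G, G, A, C)
  "GCCAC" → prefix "GCCA" already present; 1 new (C)
  "GCCGGGCGA" → prefix "GCCGG" already present; 4 new (G, C, G, A)
  "GCCGGAAGCA" → prefix "GCCGGA" already present; 4 new (A, G, C, A)
  "GCCACAACG" → prefix "GCCAC" already present; 4 new (A, A, C, G)
  "GCCAGG" → prefix "GCCA" already present; 2 new (G, G)
  "GCCAGA" → prefix "GCCAG" already present; 1 new (A)
  "GCCAACGCCA" → prefix "GCCA" already present; 6 new (A, C, G, C, C, A)
  "GCCACTTATCC" → prefix "GCCAC" already present; 6 new (T, T, A, T, C, C)
  "GCCAGCCG" → prefix "GCCAG" already present; 3 new (C, C, G)
  "GCCGGTTAGA" → prefix "GCCGG" already present; 5 new (T, T, A, G, A)
  "GCCGGCAGAC" → prefix "GCCGG" already present; 5 new (C, A, G, A, C)
  "GCCGGGAAT" → prefix "GCCGGG" already present; 3 new (A, A, T)
  "GCCACT" → prefix "GCCACT" already present; 0 new (none)
  "GCCGGCACCG" → prefix "GCCGGCA" already present; 3 new (C, C, G)
  "GCCGGCAAA" → prefix "GCCGGCA" already present; 2 new (A, A)
  "GCCACTC" → prefix "GCCACT" already present; 1 new (C)
Total nodes = 9 + 4 + 1 + 4 + 4 + 4 + 2 + 1 + 6 + 6 + 3 + 5 + 5 + 3 + 0 + 3 + 2 + 1 = 63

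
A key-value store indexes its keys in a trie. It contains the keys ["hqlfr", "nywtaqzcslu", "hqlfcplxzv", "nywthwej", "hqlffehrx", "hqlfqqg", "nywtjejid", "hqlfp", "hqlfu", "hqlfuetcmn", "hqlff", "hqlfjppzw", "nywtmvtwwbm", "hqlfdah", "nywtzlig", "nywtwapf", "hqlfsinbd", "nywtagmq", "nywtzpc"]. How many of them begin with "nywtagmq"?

Filter for entries beginning with "nywtagmq":
Words under "nywtagmq": nywtagmq
Count: 1

1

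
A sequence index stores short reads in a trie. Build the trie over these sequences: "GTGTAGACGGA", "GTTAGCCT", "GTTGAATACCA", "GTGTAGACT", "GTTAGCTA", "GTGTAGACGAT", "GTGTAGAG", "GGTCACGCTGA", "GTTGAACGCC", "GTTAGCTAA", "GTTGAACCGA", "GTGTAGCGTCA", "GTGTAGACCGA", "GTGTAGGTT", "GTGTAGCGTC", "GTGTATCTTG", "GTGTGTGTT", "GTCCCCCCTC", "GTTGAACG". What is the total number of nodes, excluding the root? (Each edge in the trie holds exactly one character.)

For each word, the new-node count is its length minus the longest prefix already in the trie:
  "GTGTAGACGGA" → 11 new (G, T, G, T, A, G, A, C, G, G, A)
  "GTTAGCCT" → prefix "GT" already present; 6 new (T, A, G, C, C, T)
  "GTTGAATACCA" → prefix "GTT" already present; 8 new (G, A, A, T, A, C, C, A)
  "GTGTAGACT" → prefix "GTGTAGAC" already present; 1 new (T)
  "GTTAGCTA" → prefix "GTTAGC" already present; 2 new (T, A)
  "GTGTAGACGAT" → prefix "GTGTAGACG" already present; 2 new (A, T)
  "GTGTAGAG" → prefix "GTGTAGA" already present; 1 new (G)
  "GGTCACGCTGA" → prefix "G" already present; 10 new (G, T, C, A, C, G, C, T, G, A)
  "GTTGAACGCC" → prefix "GTTGAA" already present; 4 new (C, G, C, C)
  "GTTAGCTAA" → prefix "GTTAGCTA" already present; 1 new (A)
  "GTTGAACCGA" → prefix "GTTGAAC" already present; 3 new (C, G, A)
  "GTGTAGCGTCA" → prefix "GTGTAG" already present; 5 new (C, G, T, C, A)
  "GTGTAGACCGA" → prefix "GTGTAGAC" already present; 3 new (C, G, A)
  "GTGTAGGTT" → prefix "GTGTAG" already present; 3 new (G, T, T)
  "GTGTAGCGTC" → prefix "GTGTAGCGTC" already present; 0 new (none)
  "GTGTATCTTG" → prefix "GTGTA" already present; 5 new (T, C, T, T, G)
  "GTGTGTGTT" → prefix "GTGT" already present; 5 new (G, T, G, T, T)
  "GTCCCCCCTC" → prefix "GT" already present; 8 new (C, C, C, C, C, C, T, C)
  "GTTGAACG" → prefix "GTTGAACG" already present; 0 new (none)
Total nodes = 11 + 6 + 8 + 1 + 2 + 2 + 1 + 10 + 4 + 1 + 3 + 5 + 3 + 3 + 0 + 5 + 5 + 8 + 0 = 78

78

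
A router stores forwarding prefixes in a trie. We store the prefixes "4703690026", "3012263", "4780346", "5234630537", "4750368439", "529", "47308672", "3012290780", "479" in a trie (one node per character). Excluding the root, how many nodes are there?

53

For each word, the new-node count is its length minus the longest prefix already in the trie:
  "4703690026" → 10 new (4, 7, 0, 3, 6, 9, 0, 0, 2, 6)
  "3012263" → 7 new (3, 0, 1, 2, 2, 6, 3)
  "4780346" → prefix "47" already present; 5 new (8, 0, 3, 4, 6)
  "5234630537" → 10 new (5, 2, 3, 4, 6, 3, 0, 5, 3, 7)
  "4750368439" → prefix "47" already present; 8 new (5, 0, 3, 6, 8, 4, 3, 9)
  "529" → prefix "52" already present; 1 new (9)
  "47308672" → prefix "47" already present; 6 new (3, 0, 8, 6, 7, 2)
  "3012290780" → prefix "30122" already present; 5 new (9, 0, 7, 8, 0)
  "479" → prefix "47" already present; 1 new (9)
Total nodes = 10 + 7 + 5 + 10 + 8 + 1 + 6 + 5 + 1 = 53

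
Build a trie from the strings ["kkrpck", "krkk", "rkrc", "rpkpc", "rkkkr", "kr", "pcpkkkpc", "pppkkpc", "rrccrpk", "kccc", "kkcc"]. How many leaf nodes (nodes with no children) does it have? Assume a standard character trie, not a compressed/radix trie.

10

A leaf is a node with no children — equivalently, the end of a word that is not a proper prefix of any other stored word.
Those words: "kccc", "kkcc", "kkrpck", "krkk", "pcpkkkpc", "pppkkpc", "rkkkr", "rkrc", "rpkpc", "rrccrpk"
Leaf count: 10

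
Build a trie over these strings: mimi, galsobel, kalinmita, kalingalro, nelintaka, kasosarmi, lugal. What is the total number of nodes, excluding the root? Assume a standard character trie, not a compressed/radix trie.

Trace insertions, counting only characters that open a new branch:
  "mimi" → 4 new (m, i, m, i)
  "galsobel" → 8 new (g, a, l, s, o, b, e, l)
  "kalinmita" → 9 new (k, a, l, i, n, m, i, t, a)
  "kalingalro" → prefix "kalin" already present; 5 new (g, a, l, r, o)
  "nelintaka" → 9 new (n, e, l, i, n, t, a, k, a)
  "kasosarmi" → prefix "ka" already present; 7 new (s, o, s, a, r, m, i)
  "lugal" → 5 new (l, u, g, a, l)
Total nodes = 4 + 8 + 9 + 5 + 9 + 7 + 5 = 47

47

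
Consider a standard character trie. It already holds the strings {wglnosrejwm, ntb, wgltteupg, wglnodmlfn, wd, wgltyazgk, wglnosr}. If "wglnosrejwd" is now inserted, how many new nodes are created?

1

The longest prefix of "wglnosrejwd" already in the trie is "wglnosrejw" (length 10).
New nodes needed: |"wglnosrejwd"| − 10 = 11 − 10 = 1.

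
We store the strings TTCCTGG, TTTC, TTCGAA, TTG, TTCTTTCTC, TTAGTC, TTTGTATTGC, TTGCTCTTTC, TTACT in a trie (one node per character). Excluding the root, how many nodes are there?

39

Trie structure (* marks end of a word):
(root)
└─ T
   └─ T
      ├─ A
      │  ├─ C
      │  │  └─ T *
      │  └─ G
      │     └─ T
      │        └─ C *
      ├─ C
      │  ├─ C
      │  │  └─ T
      │  │     └─ G
      │  │        └─ G *
      │  ├─ G
      │  │  └─ A
      │  │     └─ A *
      │  └─ T
      │     └─ T
      │        └─ T
      │           └─ C
      │              └─ T
      │                 └─ C *
      ├─ G *
      │  └─ C
      │     └─ T
      │        └─ C
      │           └─ T
      │              └─ T
      │                 └─ T
      │                    └─ C *
      └─ T
         ├─ C *
         └─ G
            └─ T
               └─ A
                  └─ T
                     └─ T
                        └─ G
                           └─ C *
Counting every labelled node above: 39.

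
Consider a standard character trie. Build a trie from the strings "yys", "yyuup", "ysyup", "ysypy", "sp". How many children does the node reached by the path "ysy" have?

2

Follow the path "ysy" to its node, then look at its outgoing edges.
Characters that immediately follow "ysy" among the stored strings: {p, u}.
That node has 2 child edges.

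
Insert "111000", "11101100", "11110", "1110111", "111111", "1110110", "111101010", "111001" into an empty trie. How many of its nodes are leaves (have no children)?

6

Leaves are exactly the stored words that no other stored word extends.
Those words: "111000", "111001", "11101100", "1110111", "111101010", "111111"
Leaf count: 6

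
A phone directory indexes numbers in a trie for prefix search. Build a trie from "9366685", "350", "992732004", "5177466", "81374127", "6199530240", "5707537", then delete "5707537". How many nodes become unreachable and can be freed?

6

After clearing the end-marker at "5707537", prune upward until reaching a node still needed by another word.
The suffix "707537" (6 nodes) is used only by "5707537"; the node for "5" still has the child "1", so pruning stops there.
Nodes removed: 6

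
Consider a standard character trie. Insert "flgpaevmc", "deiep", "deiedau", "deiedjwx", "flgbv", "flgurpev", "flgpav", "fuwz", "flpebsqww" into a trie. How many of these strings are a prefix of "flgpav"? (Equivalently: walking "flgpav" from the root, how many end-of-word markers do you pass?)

Check each prefix of "flgpav" against the stored set — each match is an end-marker on the path.
Prefixes of the query that are stored words: "flgpav"
Count: 1

1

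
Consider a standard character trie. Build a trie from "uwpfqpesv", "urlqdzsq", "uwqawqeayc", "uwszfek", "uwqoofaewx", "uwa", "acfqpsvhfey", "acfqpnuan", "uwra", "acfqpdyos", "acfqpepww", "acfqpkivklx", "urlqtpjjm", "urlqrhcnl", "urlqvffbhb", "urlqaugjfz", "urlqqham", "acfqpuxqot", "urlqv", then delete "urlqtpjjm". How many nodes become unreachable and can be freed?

5

A node on "urlqtpjjm"'s path can go only if nothing else ends at it or branches off below it.
The suffix "tpjjm" (5 nodes) is used only by "urlqtpjjm"; the node for "urlq" still has the child "d", so pruning stops there.
Nodes removed: 5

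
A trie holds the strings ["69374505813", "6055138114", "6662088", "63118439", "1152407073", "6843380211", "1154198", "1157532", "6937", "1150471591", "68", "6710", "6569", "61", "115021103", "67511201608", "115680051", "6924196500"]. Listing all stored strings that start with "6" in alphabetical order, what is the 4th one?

DFS of the "6" subtree visits, in order: "6055138114", "61", "63118439", "6569", "6662088", "6710", "67511201608", "68", "6843380211", "6924196500", "6937", "69374505813"
The 4th is 6569.

6569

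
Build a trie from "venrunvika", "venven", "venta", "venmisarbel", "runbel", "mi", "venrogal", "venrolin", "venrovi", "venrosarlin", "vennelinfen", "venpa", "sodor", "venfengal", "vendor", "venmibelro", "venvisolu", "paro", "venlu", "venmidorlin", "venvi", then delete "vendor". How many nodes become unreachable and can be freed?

3

Walk "vendor" from the leaf back toward the root, removing each node that no remaining word uses.
The suffix "dor" (3 nodes) is used only by "vendor"; the node for "ven" still has the child "r", so pruning stops there.
Nodes removed: 3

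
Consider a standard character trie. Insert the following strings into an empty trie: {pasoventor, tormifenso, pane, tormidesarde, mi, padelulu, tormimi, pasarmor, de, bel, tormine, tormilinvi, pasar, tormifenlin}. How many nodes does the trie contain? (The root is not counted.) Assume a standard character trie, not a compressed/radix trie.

Trace insertions, counting only characters that open a new branch:
  "pasoventor" → 10 new (p, a, s, o, v, e, n, t, o, r)
  "tormifenso" → 10 new (t, o, r, m, i, f, e, n, s, o)
  "pane" → prefix "pa" already present; 2 new (n, e)
  "tormidesarde" → prefix "tormi" already present; 7 new (d, e, s, a, r, d, e)
  "mi" → 2 new (m, i)
  "padelulu" → prefix "pa" already present; 6 new (d, e, l, u, l, u)
  "tormimi" → prefix "tormi" already present; 2 new (m, i)
  "pasarmor" → prefix "pas" already present; 5 new (a, r, m, o, r)
  "de" → 2 new (d, e)
  "bel" → 3 new (b, e, l)
  "tormine" → prefix "tormi" already present; 2 new (n, e)
  "tormilinvi" → prefix "tormi" already present; 5 new (l, i, n, v, i)
  "pasar" → prefix "pasar" already present; 0 new (none)
  "tormifenlin" → prefix "tormifen" already present; 3 new (l, i, n)
Total nodes = 10 + 10 + 2 + 7 + 2 + 6 + 2 + 5 + 2 + 3 + 2 + 5 + 0 + 3 = 59

59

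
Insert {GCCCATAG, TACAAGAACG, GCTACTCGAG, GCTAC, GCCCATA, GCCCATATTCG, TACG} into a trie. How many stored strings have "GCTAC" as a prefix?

2

Filter for entries beginning with "GCTAC":
Matches: "GCTAC", "GCTACTCGAG"
Count: 2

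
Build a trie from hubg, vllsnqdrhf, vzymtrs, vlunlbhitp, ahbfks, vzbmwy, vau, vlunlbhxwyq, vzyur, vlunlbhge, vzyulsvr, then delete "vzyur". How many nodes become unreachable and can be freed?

1

Walk "vzyur" from the leaf back toward the root, removing each node that no remaining word uses.
The suffix "r" (1 node) is used only by "vzyur"; the node for "vzyu" still has the child "l", so pruning stops there.
Nodes removed: 1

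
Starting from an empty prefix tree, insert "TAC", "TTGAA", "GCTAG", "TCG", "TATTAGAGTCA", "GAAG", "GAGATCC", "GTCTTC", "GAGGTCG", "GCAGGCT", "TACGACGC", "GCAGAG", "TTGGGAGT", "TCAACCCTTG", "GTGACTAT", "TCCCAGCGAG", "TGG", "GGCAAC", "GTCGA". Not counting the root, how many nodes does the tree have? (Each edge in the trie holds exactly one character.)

88

Count nodes per top-level branch (shared prefixes stored once):
  'G'-branch (GAAG, GAGATCC, GAGGTCG, GCAGAG, GCAGGCT, GCTAG, GGCAAC, GTCGA, GTCTTC, GTGACTAT): 42 nodes
  'T'-branch (TAC, TACGACGC, TATTAGAGTCA, TCAACCCTTG, TCCCAGCGAG, TCG, TGG, TTGAA, TTGGGAGT): 46 nodes
Sum: 88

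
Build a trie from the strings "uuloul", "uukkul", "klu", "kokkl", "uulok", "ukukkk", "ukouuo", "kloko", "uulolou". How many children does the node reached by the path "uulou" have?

1

The children of the "uulou" node are the distinct next characters among strings starting with "uulou".
Distinct next characters after "uulou": l.
That node has 1 child edge.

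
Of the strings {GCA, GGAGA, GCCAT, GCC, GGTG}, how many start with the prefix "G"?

5

Traverse to the node for "G", then collect every word in that subtree.
Matches: "GCA", "GCC", "GCCAT", "GGAGA", "GGTG"
Count: 5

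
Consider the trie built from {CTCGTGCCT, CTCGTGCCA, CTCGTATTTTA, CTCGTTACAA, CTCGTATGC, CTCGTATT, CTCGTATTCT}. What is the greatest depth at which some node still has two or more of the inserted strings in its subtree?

8

Look for the deepest trie node that still has at least two words in its subtree.
"CTCGTATT" and "CTCGTATTCT" agree on "CTCGTATT" (8 characters) before diverging; nothing deeper is shared.
Longest shared-prefix length: 8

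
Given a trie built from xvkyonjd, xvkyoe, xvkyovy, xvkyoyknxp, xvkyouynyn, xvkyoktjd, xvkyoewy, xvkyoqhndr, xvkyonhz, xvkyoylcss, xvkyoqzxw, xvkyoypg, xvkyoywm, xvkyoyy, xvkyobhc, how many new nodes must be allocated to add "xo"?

1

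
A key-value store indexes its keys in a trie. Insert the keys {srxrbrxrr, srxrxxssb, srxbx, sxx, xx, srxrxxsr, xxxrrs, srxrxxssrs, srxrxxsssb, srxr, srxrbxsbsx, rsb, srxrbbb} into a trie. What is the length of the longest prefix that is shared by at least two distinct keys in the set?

Equivalently: take the maximum, over all pairs, of their longest common prefix length.
"srxrxxssb" and "srxrxxssrs" agree on "srxrxxss" (8 characters) before diverging; nothing deeper is shared.
Longest shared-prefix length: 8

8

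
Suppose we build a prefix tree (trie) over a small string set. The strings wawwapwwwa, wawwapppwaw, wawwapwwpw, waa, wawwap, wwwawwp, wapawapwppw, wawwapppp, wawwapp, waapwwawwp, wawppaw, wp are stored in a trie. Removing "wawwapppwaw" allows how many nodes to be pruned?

3

Walk "wawwapppwaw" from the leaf back toward the root, removing each node that no remaining word uses.
The suffix "waw" (3 nodes) is used only by "wawwapppwaw"; the node for "wawwappp" still has the child "p", so pruning stops there.
Nodes removed: 3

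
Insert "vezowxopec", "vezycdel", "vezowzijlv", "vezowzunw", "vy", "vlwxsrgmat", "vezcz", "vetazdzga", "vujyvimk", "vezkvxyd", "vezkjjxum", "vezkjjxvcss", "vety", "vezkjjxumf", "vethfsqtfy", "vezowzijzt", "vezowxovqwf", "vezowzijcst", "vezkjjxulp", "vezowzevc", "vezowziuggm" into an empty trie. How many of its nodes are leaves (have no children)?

A leaf is a node with no children — equivalently, the end of a word that is not a proper prefix of any other stored word.
Those words: "vetazdzga", "vethfsqtfy", "vety", "vezcz", "vezkjjxulp", "vezkjjxumf", "vezkjjxvcss", "vezkvxyd", "vezowxopec", "vezowxovqwf", "vezowzevc", "vezowzijcst", "vezowzijlv", "vezowzijzt", "vezowziuggm", "vezowzunw", "vezycdel", "vlwxsrgmat", "vujyvimk", "vy"
Leaf count: 20

20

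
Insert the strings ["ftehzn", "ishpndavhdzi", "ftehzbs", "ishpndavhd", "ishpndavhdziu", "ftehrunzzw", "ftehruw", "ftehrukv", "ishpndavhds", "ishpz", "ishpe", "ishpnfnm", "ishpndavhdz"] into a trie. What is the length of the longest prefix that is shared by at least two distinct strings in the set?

Equivalently: take the maximum, over all pairs, of their longest common prefix length.
e.g. "ishpndavhdzi" and "ishpndavhdziu" share the prefix "ishpndavhdzi" of length 12; no pair shares a longer one.
Longest shared-prefix length: 12

12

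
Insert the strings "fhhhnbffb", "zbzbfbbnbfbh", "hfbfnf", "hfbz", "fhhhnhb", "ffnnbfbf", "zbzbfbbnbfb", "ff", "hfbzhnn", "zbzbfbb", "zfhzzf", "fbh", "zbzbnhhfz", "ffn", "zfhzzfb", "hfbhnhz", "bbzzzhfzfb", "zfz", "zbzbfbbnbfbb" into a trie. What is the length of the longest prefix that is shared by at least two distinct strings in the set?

The deepest shared node is where two words last agree before diverging.
"zbzbfbbnbfb" and "zbzbfbbnbfbb" agree on "zbzbfbbnbfb" (11 characters) before diverging; nothing deeper is shared.
Longest shared-prefix length: 11

11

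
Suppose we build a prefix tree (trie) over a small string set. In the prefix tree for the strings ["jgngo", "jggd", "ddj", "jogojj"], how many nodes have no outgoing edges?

Leaves are exactly the stored words that no other stored word extends.
Those words: "ddj", "jggd", "jgngo", "jogojj"
Leaf count: 4

4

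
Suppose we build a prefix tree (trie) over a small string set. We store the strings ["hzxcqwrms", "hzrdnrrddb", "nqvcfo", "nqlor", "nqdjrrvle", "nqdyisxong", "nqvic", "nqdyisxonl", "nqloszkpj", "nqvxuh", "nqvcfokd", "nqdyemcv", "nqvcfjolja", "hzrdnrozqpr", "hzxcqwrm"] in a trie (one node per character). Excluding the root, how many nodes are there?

67

Count nodes per top-level branch (shared prefixes stored once):
  'h'-branch (hzrdnrozqpr, hzrdnrrddb, hzxcqwrm, hzxcqwrms): 22 nodes
  'n'-branch (nqdjrrvle, nqdyemcv, nqdyisxong, nqdyisxonl, nqlor, nqloszkpj, nqvcfjolja, nqvcfo, nqvcfokd, nqvic, nqvxuh): 45 nodes
Sum: 67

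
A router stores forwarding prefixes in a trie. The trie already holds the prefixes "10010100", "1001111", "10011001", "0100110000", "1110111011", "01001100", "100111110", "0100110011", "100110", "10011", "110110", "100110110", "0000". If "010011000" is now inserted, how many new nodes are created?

"010011000" is already a full path in the trie; only an end-marker is added.
No new nodes are needed: 0.

0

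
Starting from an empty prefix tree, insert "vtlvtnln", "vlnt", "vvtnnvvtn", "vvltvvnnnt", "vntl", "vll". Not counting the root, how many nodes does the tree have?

31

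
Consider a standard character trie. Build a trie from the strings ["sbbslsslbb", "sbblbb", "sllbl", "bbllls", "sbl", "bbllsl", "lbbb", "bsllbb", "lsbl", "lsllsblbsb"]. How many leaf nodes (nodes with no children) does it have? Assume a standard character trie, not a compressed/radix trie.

10

Leaves are exactly the stored words that no other stored word extends.
Those words: "bbllls", "bbllsl", "bsllbb", "lbbb", "lsbl", "lsllsblbsb", "sbblbb", "sbbslsslbb", "sbl", "sllbl"
Leaf count: 10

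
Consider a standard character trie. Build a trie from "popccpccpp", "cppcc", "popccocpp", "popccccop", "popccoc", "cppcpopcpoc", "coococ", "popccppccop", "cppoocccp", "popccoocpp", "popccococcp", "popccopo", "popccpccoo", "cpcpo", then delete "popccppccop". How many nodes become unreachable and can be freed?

5

Walk "popccppccop" from the leaf back toward the root, removing each node that no remaining word uses.
The suffix "pccop" (5 nodes) is used only by "popccppccop"; the node for "popccp" still has the child "c", so pruning stops there.
Nodes removed: 5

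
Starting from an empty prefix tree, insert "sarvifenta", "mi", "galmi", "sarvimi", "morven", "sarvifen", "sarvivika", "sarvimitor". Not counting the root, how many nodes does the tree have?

31

Insert word by word; a character creates a node only if that edge doesn't already exist:
  "sarvifenta" → 10 new (s, a, r, v, i, f, e, n, t, a)
  "mi" → 2 new (m, i)
  "galmi" → 5 new (g, a, l, m, i)
  "sarvimi" → prefix "sarvi" already present; 2 new (m, i)
  "morven" → prefix "m" already present; 5 new (o, r, v, e, n)
  "sarvifen" → prefix "sarvifen" already present; 0 new (none)
  "sarvivika" → prefix "sarvi" already present; 4 new (v, i, k, a)
  "sarvimitor" → prefix "sarvimi" already present; 3 new (t, o, r)
Total nodes = 10 + 2 + 5 + 2 + 5 + 0 + 4 + 3 = 31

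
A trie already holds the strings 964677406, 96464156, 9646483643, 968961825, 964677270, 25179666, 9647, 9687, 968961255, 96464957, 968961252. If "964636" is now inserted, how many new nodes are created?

Walking "964636" from the root, the first 4 characters ("9646") follow existing edges; "3" is the first miss.
So 6 − 4 = 2 new nodes.

2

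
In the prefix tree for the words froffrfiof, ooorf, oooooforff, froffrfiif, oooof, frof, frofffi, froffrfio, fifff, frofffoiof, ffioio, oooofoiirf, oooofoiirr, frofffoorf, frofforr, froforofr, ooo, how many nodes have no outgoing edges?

13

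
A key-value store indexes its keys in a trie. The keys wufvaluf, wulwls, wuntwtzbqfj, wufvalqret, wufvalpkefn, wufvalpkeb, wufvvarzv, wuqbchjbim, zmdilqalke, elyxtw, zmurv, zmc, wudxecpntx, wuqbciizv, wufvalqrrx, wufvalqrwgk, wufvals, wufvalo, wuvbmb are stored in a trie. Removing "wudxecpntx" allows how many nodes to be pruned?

8

A node on "wudxecpntx"'s path can go only if nothing else ends at it or branches off below it.
The suffix "dxecpntx" (8 nodes) is used only by "wudxecpntx"; the node for "wu" still has the child "f", so pruning stops there.
Nodes removed: 8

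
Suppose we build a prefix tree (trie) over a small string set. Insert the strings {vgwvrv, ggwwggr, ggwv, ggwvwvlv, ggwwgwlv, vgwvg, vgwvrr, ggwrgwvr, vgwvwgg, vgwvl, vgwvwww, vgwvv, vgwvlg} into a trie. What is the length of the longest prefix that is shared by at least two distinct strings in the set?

5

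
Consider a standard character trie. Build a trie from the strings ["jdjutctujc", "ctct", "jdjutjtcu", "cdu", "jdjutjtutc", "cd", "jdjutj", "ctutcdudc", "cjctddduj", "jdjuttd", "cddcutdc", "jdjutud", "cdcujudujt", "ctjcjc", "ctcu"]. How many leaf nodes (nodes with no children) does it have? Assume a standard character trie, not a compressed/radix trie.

13

Leaves are exactly the stored words that no other stored word extends.
Those words: "cdcujudujt", "cddcutdc", "cdu", "cjctddduj", "ctct", "ctcu", "ctjcjc", "ctutcdudc", "jdjutctujc", "jdjutjtcu", "jdjutjtutc", "jdjuttd", "jdjutud"
Leaf count: 13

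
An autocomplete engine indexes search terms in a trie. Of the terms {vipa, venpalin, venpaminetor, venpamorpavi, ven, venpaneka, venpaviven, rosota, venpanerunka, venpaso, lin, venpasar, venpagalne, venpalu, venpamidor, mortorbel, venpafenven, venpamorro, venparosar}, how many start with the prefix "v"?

16

Filter for entries beginning with "v":
Words under "v": ven, venpafenven, venpagalne, venpalin, venpalu, venpamidor, venpaminetor, venpamorpavi, venpamorro, venpaneka, venpanerunka, venparosar, venpasar, venpaso, venpaviven, vipa
Count: 16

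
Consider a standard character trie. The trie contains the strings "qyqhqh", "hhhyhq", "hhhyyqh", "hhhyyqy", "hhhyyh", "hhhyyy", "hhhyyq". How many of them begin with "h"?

Filter for entries beginning with "h":
Words under "h": hhhyhq, hhhyyh, hhhyyq, hhhyyqh, hhhyyqy, hhhyyy
Count: 6

6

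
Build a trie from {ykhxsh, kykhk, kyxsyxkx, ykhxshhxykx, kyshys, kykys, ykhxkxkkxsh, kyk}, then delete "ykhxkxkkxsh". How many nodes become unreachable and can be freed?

Walk "ykhxkxkkxsh" from the leaf back toward the root, removing each node that no remaining word uses.
The suffix "kxkkxsh" (7 nodes) is used only by "ykhxkxkkxsh"; the node for "ykhx" still has the child "s", so pruning stops there.
Nodes removed: 7

7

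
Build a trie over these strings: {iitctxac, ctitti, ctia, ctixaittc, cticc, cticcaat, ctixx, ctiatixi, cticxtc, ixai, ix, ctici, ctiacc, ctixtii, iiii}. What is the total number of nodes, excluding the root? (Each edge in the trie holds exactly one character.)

45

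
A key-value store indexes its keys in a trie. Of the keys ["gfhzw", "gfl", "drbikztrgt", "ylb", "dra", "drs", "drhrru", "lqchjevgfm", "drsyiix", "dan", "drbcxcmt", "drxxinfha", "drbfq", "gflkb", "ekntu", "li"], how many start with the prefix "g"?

Walk to "g"; the words in its subtree are exactly those with that prefix.
Words under "g": gfhzw, gfl, gflkb
Count: 3

3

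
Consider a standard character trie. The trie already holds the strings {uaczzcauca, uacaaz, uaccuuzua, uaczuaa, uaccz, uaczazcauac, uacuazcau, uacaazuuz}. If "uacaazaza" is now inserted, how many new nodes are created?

Walking "uacaazaza" from the root, the first 6 characters ("uacaaz") follow existing edges; "a" is the first miss.
So 9 − 6 = 3 new nodes.

3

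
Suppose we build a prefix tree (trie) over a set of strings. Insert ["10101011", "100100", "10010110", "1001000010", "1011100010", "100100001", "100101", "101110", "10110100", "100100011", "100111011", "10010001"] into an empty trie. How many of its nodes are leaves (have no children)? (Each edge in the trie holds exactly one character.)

Leaves are exactly the stored words that no other stored word extends.
Those words: "1001000010", "100100011", "10010110", "100111011", "10101011", "10110100", "1011100010"
Leaf count: 7

7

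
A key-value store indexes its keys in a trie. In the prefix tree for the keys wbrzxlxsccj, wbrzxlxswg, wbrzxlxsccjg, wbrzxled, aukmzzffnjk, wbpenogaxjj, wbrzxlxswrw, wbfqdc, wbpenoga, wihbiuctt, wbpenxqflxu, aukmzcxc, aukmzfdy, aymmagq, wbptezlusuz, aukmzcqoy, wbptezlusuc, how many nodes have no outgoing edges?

Leaves are exactly the stored words that no other stored word extends.
Those words: "aukmzcqoy", "aukmzcxc", "aukmzfdy", "aukmzzffnjk", "aymmagq", "wbfqdc", "wbpenogaxjj", "wbpenxqflxu", "wbptezlusuc", "wbptezlusuz", "wbrzxled", "wbrzxlxsccjg", "wbrzxlxswg", "wbrzxlxswrw", "wihbiuctt"
Leaf count: 15

15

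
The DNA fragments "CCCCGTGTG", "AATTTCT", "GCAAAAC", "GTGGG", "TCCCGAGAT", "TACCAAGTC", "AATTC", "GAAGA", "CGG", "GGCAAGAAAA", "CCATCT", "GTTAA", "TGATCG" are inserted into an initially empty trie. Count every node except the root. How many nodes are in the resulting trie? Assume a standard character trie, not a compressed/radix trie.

Trace insertions, counting only characters that open a new branch:
  "CCCCGTGTG" → 9 new (C, C, C, C, G, T, G, T, G)
  "AATTTCT" → 7 new (A, A, T, T, T, C, T)
  "GCAAAAC" → 7 new (G, C, A, A, A, A, C)
  "GTGGG" → prefix "G" already present; 4 new (T, G, G, G)
  "TCCCGAGAT" → 9 new (T, C, C, C, G, A, G, A, T)
  "TACCAAGTC" → prefix "T" already present; 8 new (A, C, C, A, A, G, T, C)
  "AATTC" → prefix "AATT" already present; 1 new (C)
  "GAAGA" → prefix "G" already present; 4 new (A, A, G, A)
  "CGG" → prefix "C" already present; 2 new (G, G)
  "GGCAAGAAAA" → prefix "G" already present; 9 new (G, C, A, A, G, A, A, A, A)
  "CCATCT" → prefix "CC" already present; 4 new (A, T, C, T)
  "GTTAA" → prefix "GT" already present; 3 new (T, A, A)
  "TGATCG" → prefix "T" already present; 5 new (G, A, T, C, G)
Total nodes = 9 + 7 + 7 + 4 + 9 + 8 + 1 + 4 + 2 + 9 + 4 + 3 + 5 = 72

72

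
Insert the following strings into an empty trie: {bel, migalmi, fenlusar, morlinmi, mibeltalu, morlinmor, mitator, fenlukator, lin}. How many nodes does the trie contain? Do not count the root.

47

Trace insertions, counting only characters that open a new branch:
  "bel" → 3 new (b, e, l)
  "migalmi" → 7 new (m, i, g, a, l, m, i)
  "fenlusar" → 8 new (f, e, n, l, u, s, a, r)
  "morlinmi" → prefix "m" already present; 7 new (o, r, l, i, n, m, i)
  "mibeltalu" → prefix "mi" already present; 7 new (b, e, l, t, a, l, u)
  "morlinmor" → prefix "morlinm" already present; 2 new (o, r)
  "mitator" → prefix "mi" already present; 5 new (t, a, t, o, r)
  "fenlukator" → prefix "fenlu" already present; 5 new (k, a, t, o, r)
  "lin" → 3 new (l, i, n)
Total nodes = 3 + 7 + 8 + 7 + 7 + 2 + 5 + 5 + 3 = 47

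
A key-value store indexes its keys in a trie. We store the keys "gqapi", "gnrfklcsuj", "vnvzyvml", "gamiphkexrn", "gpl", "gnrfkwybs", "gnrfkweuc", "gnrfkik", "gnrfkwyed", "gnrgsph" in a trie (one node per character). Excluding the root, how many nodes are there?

49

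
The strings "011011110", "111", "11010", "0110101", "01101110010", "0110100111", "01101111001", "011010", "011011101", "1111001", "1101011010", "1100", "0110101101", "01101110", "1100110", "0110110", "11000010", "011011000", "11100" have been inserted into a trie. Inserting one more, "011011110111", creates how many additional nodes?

"011011110" is already a path in the trie; the remaining "111" must be added.
So 12 − 9 = 3 new nodes.

3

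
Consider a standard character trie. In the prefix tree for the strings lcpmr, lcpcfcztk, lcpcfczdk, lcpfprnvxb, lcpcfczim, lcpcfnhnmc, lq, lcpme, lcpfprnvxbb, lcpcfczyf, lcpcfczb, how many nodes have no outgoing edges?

Leaves are exactly the stored words that no other stored word extends.
Those words: "lcpcfczb", "lcpcfczdk", "lcpcfczim", "lcpcfcztk", "lcpcfczyf", "lcpcfnhnmc", "lcpfprnvxbb", "lcpme", "lcpmr", "lq"
Leaf count: 10

10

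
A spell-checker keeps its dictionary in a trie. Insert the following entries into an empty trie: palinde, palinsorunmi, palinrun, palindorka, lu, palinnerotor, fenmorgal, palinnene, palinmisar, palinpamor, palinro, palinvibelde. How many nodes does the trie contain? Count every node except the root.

Count nodes per top-level branch (shared prefixes stored once):
  'f'-branch (fenmorgal): 9 nodes
  'l'-branch (lu): 2 nodes
  'p'-branch (palinde, palindorka, palinmisar, palinnene, palinnerotor, palinpamor, palinro, palinrun, palinsorunmi, palinvibelde): 48 nodes
Sum: 59

59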